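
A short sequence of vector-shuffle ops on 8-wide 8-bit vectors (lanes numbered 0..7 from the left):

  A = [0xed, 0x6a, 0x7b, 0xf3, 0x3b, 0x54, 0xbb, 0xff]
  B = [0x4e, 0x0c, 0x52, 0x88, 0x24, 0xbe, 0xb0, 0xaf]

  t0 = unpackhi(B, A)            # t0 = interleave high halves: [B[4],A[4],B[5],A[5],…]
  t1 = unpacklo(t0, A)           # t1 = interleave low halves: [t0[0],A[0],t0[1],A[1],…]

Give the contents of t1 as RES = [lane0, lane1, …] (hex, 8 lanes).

RES = [0x24, 0xed, 0x3b, 0x6a, 0xbe, 0x7b, 0x54, 0xf3]

  t0: 24 3b be 54 b0 bb af ff
  t1: 24 ed 3b 6a be 7b 54 f3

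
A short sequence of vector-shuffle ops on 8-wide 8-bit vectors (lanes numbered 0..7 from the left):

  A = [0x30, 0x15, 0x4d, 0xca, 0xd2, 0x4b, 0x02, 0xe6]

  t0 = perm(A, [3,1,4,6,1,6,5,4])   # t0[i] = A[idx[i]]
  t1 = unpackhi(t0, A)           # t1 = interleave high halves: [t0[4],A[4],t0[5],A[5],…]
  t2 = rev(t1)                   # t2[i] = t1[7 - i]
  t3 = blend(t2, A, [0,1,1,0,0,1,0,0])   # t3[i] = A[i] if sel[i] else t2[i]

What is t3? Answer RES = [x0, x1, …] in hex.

t0 = [0xca, 0x15, 0xd2, 0x02, 0x15, 0x02, 0x4b, 0xd2]
t1 = [0x15, 0xd2, 0x02, 0x4b, 0x4b, 0x02, 0xd2, 0xe6]
t2 = [0xe6, 0xd2, 0x02, 0x4b, 0x4b, 0x02, 0xd2, 0x15]
t3 = [0xe6, 0x15, 0x4d, 0x4b, 0x4b, 0x4b, 0xd2, 0x15]

RES = [0xe6, 0x15, 0x4d, 0x4b, 0x4b, 0x4b, 0xd2, 0x15]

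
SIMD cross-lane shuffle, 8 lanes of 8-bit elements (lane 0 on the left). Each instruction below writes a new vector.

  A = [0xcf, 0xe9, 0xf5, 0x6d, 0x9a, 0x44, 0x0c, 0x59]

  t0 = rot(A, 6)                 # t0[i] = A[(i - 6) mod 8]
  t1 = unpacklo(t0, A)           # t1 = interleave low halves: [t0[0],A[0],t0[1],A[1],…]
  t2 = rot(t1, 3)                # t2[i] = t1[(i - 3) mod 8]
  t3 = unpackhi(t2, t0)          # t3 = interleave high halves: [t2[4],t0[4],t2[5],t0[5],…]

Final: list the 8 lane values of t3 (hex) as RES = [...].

RES = [ 0xcf  0x0c  0x6d  0x59  0xe9  0xcf  0x9a  0xe9 ]

t0 = [0xf5, 0x6d, 0x9a, 0x44, 0x0c, 0x59, 0xcf, 0xe9]
t1 = [0xf5, 0xcf, 0x6d, 0xe9, 0x9a, 0xf5, 0x44, 0x6d]
t2 = [0xf5, 0x44, 0x6d, 0xf5, 0xcf, 0x6d, 0xe9, 0x9a]
t3 = [0xcf, 0x0c, 0x6d, 0x59, 0xe9, 0xcf, 0x9a, 0xe9]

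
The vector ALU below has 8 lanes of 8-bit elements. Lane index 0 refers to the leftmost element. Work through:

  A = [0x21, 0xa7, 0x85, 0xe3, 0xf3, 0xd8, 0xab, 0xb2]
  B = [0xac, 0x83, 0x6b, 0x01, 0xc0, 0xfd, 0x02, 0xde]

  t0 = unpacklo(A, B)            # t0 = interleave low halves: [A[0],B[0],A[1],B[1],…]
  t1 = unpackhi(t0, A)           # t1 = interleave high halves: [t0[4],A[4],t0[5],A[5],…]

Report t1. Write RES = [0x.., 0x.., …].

RES = [0x85, 0xf3, 0x6b, 0xd8, 0xe3, 0xab, 0x01, 0xb2]

  t0: 21 ac a7 83 85 6b e3 01
  t1: 85 f3 6b d8 e3 ab 01 b2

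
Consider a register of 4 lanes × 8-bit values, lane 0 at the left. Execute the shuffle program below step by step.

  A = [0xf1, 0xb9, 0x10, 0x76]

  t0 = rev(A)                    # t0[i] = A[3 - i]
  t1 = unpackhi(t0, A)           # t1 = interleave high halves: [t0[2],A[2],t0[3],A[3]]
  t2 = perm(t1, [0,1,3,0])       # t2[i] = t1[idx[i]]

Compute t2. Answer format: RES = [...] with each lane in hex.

t0 = [0x76, 0x10, 0xb9, 0xf1]
t1 = [0xb9, 0x10, 0xf1, 0x76]
t2 = [0xb9, 0x10, 0x76, 0xb9]

RES = [ 0xb9  0x10  0x76  0xb9 ]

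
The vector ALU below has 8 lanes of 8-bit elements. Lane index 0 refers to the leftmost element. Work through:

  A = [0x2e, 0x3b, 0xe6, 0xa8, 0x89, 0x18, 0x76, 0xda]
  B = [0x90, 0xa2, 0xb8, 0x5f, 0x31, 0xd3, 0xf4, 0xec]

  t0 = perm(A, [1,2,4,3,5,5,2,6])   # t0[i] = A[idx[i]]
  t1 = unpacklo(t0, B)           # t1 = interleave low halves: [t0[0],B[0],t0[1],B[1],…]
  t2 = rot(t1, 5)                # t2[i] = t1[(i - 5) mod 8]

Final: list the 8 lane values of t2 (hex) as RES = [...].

RES = [0xa2, 0x89, 0xb8, 0xa8, 0x5f, 0x3b, 0x90, 0xe6]

t0 = [0x3b, 0xe6, 0x89, 0xa8, 0x18, 0x18, 0xe6, 0x76]
t1 = [0x3b, 0x90, 0xe6, 0xa2, 0x89, 0xb8, 0xa8, 0x5f]
t2 = [0xa2, 0x89, 0xb8, 0xa8, 0x5f, 0x3b, 0x90, 0xe6]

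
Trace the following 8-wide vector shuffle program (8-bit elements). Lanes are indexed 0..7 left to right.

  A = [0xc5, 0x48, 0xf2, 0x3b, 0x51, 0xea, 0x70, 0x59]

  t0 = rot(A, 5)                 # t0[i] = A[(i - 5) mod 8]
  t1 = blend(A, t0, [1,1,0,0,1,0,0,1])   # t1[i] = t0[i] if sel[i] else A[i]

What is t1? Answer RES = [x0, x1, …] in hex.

  t0: 3b 51 ea 70 59 c5 48 f2
  t1: 3b 51 f2 3b 59 ea 70 f2

RES = [0x3b, 0x51, 0xf2, 0x3b, 0x59, 0xea, 0x70, 0xf2]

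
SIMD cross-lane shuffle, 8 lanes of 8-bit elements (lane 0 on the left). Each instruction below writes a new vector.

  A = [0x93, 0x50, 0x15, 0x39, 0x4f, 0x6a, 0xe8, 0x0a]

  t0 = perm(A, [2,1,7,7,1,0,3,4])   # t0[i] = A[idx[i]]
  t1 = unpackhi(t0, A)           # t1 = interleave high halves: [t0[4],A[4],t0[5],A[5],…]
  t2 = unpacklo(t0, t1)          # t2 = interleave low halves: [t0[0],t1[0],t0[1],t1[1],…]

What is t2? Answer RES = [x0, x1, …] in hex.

  t0: 15 50 0a 0a 50 93 39 4f
  t1: 50 4f 93 6a 39 e8 4f 0a
  t2: 15 50 50 4f 0a 93 0a 6a

RES = [0x15, 0x50, 0x50, 0x4f, 0x0a, 0x93, 0x0a, 0x6a]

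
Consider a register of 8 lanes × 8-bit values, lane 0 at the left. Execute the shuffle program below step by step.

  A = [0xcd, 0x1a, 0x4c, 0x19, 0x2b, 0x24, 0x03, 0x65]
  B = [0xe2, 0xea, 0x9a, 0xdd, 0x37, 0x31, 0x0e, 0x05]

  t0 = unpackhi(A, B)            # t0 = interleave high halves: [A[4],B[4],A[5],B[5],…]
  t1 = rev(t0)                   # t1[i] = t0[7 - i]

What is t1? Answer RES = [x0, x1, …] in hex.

RES = [ 0x05  0x65  0x0e  0x03  0x31  0x24  0x37  0x2b ]

  t0: 2b 37 24 31 03 0e 65 05
  t1: 05 65 0e 03 31 24 37 2b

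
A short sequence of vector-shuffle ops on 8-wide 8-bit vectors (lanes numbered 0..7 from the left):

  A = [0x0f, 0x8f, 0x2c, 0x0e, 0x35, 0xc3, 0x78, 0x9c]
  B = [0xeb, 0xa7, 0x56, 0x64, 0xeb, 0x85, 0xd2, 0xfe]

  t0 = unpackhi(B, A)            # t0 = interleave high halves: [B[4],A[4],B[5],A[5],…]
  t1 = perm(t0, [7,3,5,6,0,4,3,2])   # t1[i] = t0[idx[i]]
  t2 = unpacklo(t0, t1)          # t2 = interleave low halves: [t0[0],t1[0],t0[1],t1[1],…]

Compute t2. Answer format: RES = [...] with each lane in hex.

  t0: eb 35 85 c3 d2 78 fe 9c
  t1: 9c c3 78 fe eb d2 c3 85
  t2: eb 9c 35 c3 85 78 c3 fe

RES = [0xeb, 0x9c, 0x35, 0xc3, 0x85, 0x78, 0xc3, 0xfe]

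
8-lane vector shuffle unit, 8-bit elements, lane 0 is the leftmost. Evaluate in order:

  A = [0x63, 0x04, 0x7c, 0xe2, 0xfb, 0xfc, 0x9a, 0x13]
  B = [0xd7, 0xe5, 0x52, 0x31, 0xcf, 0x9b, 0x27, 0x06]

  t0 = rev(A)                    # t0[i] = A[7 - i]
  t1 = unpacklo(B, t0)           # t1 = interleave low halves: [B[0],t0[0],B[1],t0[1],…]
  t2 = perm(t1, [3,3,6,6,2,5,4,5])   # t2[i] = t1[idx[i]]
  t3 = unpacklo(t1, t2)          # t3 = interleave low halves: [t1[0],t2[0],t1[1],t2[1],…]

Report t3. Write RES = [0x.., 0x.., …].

t0 = [0x13, 0x9a, 0xfc, 0xfb, 0xe2, 0x7c, 0x04, 0x63]
t1 = [0xd7, 0x13, 0xe5, 0x9a, 0x52, 0xfc, 0x31, 0xfb]
t2 = [0x9a, 0x9a, 0x31, 0x31, 0xe5, 0xfc, 0x52, 0xfc]
t3 = [0xd7, 0x9a, 0x13, 0x9a, 0xe5, 0x31, 0x9a, 0x31]

RES = [0xd7, 0x9a, 0x13, 0x9a, 0xe5, 0x31, 0x9a, 0x31]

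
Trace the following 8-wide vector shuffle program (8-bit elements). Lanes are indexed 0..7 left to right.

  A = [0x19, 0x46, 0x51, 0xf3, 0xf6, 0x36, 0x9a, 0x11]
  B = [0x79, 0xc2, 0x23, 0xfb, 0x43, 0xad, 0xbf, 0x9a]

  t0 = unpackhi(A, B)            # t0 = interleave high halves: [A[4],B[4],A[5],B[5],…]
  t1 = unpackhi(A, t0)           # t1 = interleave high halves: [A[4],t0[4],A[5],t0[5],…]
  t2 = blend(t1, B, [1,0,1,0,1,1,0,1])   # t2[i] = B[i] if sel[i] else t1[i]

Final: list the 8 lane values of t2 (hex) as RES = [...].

RES = [0x79, 0x9a, 0x23, 0xbf, 0x43, 0xad, 0x11, 0x9a]

t0 = [0xf6, 0x43, 0x36, 0xad, 0x9a, 0xbf, 0x11, 0x9a]
t1 = [0xf6, 0x9a, 0x36, 0xbf, 0x9a, 0x11, 0x11, 0x9a]
t2 = [0x79, 0x9a, 0x23, 0xbf, 0x43, 0xad, 0x11, 0x9a]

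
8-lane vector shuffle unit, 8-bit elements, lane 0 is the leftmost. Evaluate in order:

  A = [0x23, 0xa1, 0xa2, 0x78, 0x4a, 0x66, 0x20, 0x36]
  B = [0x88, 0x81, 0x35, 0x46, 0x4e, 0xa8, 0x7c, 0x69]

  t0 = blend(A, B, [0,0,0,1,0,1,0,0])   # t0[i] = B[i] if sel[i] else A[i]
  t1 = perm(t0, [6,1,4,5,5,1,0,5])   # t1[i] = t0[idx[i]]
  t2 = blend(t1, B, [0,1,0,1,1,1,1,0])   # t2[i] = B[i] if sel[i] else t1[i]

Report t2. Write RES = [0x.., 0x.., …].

  t0: 23 a1 a2 46 4a a8 20 36
  t1: 20 a1 4a a8 a8 a1 23 a8
  t2: 20 81 4a 46 4e a8 7c a8

RES = [ 0x20  0x81  0x4a  0x46  0x4e  0xa8  0x7c  0xa8 ]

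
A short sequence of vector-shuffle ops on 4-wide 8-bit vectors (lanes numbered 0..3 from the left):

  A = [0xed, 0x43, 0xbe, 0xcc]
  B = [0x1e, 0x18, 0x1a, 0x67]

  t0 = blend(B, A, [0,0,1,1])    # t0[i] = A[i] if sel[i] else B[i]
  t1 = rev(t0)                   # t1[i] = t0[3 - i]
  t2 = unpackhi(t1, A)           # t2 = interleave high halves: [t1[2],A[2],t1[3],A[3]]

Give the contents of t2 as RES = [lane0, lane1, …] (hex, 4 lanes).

RES = [0x18, 0xbe, 0x1e, 0xcc]

t0 = [0x1e, 0x18, 0xbe, 0xcc]
t1 = [0xcc, 0xbe, 0x18, 0x1e]
t2 = [0x18, 0xbe, 0x1e, 0xcc]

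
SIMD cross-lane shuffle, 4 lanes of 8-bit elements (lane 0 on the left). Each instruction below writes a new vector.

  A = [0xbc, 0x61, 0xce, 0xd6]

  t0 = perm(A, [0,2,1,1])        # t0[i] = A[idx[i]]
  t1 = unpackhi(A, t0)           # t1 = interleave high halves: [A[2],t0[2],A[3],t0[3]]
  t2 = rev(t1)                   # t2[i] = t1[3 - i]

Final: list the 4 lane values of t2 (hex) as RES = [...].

RES = [ 0x61  0xd6  0x61  0xce ]

  t0: bc ce 61 61
  t1: ce 61 d6 61
  t2: 61 d6 61 ce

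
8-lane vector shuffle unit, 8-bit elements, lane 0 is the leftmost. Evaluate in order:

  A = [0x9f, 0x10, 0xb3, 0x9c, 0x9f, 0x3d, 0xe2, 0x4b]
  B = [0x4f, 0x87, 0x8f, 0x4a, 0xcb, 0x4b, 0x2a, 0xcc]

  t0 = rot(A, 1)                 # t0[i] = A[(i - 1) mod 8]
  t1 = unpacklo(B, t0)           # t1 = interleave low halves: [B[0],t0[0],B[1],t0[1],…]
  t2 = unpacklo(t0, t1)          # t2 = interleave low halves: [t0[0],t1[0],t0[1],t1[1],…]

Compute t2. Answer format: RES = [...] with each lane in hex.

→ t0 |4b|9f|10|b3|9c|9f|3d|e2|
→ t1 |4f|4b|87|9f|8f|10|4a|b3|
→ t2 |4b|4f|9f|4b|10|87|b3|9f|

RES = [ 0x4b  0x4f  0x9f  0x4b  0x10  0x87  0xb3  0x9f ]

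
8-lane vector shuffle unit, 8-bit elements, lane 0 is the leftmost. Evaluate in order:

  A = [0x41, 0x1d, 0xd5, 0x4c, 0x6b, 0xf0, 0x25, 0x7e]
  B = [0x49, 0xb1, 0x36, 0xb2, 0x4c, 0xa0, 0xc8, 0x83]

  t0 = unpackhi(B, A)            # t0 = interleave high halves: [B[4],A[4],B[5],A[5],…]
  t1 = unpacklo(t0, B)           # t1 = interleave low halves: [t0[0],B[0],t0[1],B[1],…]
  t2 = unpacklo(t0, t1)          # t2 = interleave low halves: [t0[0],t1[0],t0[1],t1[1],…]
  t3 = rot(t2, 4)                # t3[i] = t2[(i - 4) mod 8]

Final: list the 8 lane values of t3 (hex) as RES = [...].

t0 = [0x4c, 0x6b, 0xa0, 0xf0, 0xc8, 0x25, 0x83, 0x7e]
t1 = [0x4c, 0x49, 0x6b, 0xb1, 0xa0, 0x36, 0xf0, 0xb2]
t2 = [0x4c, 0x4c, 0x6b, 0x49, 0xa0, 0x6b, 0xf0, 0xb1]
t3 = [0xa0, 0x6b, 0xf0, 0xb1, 0x4c, 0x4c, 0x6b, 0x49]

RES = [0xa0, 0x6b, 0xf0, 0xb1, 0x4c, 0x4c, 0x6b, 0x49]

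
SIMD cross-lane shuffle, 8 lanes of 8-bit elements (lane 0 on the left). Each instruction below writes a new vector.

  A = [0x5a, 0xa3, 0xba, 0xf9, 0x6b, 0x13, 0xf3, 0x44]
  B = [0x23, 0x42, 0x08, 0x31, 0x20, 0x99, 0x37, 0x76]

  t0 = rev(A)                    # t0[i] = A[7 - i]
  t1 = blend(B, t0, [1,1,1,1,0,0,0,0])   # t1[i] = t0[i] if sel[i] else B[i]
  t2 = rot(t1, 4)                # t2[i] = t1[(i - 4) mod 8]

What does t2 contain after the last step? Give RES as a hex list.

  t0: 44 f3 13 6b f9 ba a3 5a
  t1: 44 f3 13 6b 20 99 37 76
  t2: 20 99 37 76 44 f3 13 6b

RES = [0x20, 0x99, 0x37, 0x76, 0x44, 0xf3, 0x13, 0x6b]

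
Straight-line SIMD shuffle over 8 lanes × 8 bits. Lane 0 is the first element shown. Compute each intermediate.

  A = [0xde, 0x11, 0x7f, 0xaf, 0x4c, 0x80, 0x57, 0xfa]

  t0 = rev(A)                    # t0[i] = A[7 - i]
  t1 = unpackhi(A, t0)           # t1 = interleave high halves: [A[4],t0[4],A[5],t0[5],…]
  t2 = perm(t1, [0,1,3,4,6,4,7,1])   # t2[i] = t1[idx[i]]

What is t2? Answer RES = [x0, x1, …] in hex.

t0 = [0xfa, 0x57, 0x80, 0x4c, 0xaf, 0x7f, 0x11, 0xde]
t1 = [0x4c, 0xaf, 0x80, 0x7f, 0x57, 0x11, 0xfa, 0xde]
t2 = [0x4c, 0xaf, 0x7f, 0x57, 0xfa, 0x57, 0xde, 0xaf]

RES = [ 0x4c  0xaf  0x7f  0x57  0xfa  0x57  0xde  0xaf ]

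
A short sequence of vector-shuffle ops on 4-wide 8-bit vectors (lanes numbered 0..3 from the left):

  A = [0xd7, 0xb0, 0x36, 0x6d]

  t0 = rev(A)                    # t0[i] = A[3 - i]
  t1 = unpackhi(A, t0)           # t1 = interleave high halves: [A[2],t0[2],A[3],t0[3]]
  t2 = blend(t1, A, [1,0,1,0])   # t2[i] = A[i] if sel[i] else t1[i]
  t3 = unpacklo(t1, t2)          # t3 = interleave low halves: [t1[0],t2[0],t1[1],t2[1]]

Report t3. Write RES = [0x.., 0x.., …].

RES = [0x36, 0xd7, 0xb0, 0xb0]

→ t0 |6d|36|b0|d7|
→ t1 |36|b0|6d|d7|
→ t2 |d7|b0|36|d7|
→ t3 |36|d7|b0|b0|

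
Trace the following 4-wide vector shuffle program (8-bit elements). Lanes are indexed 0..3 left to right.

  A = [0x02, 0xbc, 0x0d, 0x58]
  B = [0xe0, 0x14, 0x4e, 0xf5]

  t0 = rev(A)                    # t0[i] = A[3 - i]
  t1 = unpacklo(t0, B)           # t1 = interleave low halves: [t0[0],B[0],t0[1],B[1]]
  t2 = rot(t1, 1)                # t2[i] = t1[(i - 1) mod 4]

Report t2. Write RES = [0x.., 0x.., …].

RES = [0x14, 0x58, 0xe0, 0x0d]

t0 = [0x58, 0x0d, 0xbc, 0x02]
t1 = [0x58, 0xe0, 0x0d, 0x14]
t2 = [0x14, 0x58, 0xe0, 0x0d]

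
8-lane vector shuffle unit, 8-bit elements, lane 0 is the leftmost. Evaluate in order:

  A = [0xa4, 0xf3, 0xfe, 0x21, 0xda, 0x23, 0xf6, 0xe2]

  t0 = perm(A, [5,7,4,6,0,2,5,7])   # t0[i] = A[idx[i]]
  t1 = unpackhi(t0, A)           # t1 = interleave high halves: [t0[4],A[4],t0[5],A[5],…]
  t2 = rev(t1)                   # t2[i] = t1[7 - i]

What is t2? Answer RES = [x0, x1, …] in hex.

RES = [ 0xe2  0xe2  0xf6  0x23  0x23  0xfe  0xda  0xa4 ]

→ t0 |23|e2|da|f6|a4|fe|23|e2|
→ t1 |a4|da|fe|23|23|f6|e2|e2|
→ t2 |e2|e2|f6|23|23|fe|da|a4|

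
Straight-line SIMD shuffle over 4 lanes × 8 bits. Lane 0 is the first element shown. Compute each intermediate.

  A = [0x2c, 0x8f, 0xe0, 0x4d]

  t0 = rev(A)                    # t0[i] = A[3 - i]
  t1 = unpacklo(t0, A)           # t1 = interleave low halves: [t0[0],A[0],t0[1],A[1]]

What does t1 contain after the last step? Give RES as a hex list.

RES = [0x4d, 0x2c, 0xe0, 0x8f]

→ t0 |4d|e0|8f|2c|
→ t1 |4d|2c|e0|8f|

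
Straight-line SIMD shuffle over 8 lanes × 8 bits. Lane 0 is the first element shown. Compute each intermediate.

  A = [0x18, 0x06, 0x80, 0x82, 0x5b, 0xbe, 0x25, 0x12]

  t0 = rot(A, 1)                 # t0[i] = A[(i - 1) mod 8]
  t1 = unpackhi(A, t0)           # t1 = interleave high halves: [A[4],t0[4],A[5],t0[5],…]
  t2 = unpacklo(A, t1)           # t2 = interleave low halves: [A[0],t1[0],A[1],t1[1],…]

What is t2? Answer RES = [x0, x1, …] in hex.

  t0: 12 18 06 80 82 5b be 25
  t1: 5b 82 be 5b 25 be 12 25
  t2: 18 5b 06 82 80 be 82 5b

RES = [ 0x18  0x5b  0x06  0x82  0x80  0xbe  0x82  0x5b ]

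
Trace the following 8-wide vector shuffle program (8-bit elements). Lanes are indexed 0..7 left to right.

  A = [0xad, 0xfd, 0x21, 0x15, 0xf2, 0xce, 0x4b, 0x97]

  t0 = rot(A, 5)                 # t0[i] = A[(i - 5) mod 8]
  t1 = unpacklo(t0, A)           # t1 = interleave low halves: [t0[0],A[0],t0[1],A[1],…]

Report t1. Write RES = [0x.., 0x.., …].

RES = [ 0x15  0xad  0xf2  0xfd  0xce  0x21  0x4b  0x15 ]

→ t0 |15|f2|ce|4b|97|ad|fd|21|
→ t1 |15|ad|f2|fd|ce|21|4b|15|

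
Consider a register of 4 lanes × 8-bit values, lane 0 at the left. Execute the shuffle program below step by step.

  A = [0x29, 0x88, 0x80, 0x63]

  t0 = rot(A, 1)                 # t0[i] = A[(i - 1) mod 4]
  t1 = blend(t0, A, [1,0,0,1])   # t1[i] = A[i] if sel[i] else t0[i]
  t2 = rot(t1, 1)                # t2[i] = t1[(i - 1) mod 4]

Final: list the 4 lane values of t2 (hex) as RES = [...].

RES = [ 0x63  0x29  0x29  0x88 ]

  t0: 63 29 88 80
  t1: 29 29 88 63
  t2: 63 29 29 88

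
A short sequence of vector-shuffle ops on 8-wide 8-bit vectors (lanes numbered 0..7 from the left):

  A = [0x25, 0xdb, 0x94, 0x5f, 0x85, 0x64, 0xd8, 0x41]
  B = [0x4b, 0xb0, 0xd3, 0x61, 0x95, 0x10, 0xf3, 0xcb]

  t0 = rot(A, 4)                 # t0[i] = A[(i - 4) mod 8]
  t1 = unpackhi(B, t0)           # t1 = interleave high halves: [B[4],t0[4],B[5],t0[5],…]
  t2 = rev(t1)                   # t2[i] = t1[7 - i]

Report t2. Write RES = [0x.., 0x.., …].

RES = [ 0x5f  0xcb  0x94  0xf3  0xdb  0x10  0x25  0x95 ]

t0 = [0x85, 0x64, 0xd8, 0x41, 0x25, 0xdb, 0x94, 0x5f]
t1 = [0x95, 0x25, 0x10, 0xdb, 0xf3, 0x94, 0xcb, 0x5f]
t2 = [0x5f, 0xcb, 0x94, 0xf3, 0xdb, 0x10, 0x25, 0x95]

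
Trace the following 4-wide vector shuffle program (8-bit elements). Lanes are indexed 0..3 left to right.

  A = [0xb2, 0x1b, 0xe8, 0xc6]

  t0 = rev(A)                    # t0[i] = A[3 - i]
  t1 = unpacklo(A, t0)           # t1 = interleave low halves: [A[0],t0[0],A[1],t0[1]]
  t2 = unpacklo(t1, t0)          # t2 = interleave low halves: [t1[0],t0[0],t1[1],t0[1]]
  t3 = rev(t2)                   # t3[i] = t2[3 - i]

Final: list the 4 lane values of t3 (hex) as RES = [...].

t0 = [0xc6, 0xe8, 0x1b, 0xb2]
t1 = [0xb2, 0xc6, 0x1b, 0xe8]
t2 = [0xb2, 0xc6, 0xc6, 0xe8]
t3 = [0xe8, 0xc6, 0xc6, 0xb2]

RES = [0xe8, 0xc6, 0xc6, 0xb2]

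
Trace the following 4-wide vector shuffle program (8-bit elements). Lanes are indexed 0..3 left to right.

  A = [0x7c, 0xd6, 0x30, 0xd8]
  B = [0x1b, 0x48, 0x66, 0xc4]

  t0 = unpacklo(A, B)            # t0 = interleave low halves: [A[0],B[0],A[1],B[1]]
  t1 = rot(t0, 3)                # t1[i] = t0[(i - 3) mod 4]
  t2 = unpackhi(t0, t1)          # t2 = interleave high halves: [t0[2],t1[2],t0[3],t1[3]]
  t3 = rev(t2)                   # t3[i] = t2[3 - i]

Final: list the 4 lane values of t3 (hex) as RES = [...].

→ t0 |7c|1b|d6|48|
→ t1 |1b|d6|48|7c|
→ t2 |d6|48|48|7c|
→ t3 |7c|48|48|d6|

RES = [0x7c, 0x48, 0x48, 0xd6]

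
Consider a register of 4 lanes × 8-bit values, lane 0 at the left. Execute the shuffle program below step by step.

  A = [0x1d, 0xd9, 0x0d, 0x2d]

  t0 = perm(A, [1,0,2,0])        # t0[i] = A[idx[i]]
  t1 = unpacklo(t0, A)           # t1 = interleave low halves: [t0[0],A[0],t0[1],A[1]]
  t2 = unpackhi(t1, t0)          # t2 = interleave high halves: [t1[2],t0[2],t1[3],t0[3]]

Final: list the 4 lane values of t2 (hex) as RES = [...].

RES = [0x1d, 0x0d, 0xd9, 0x1d]

  t0: d9 1d 0d 1d
  t1: d9 1d 1d d9
  t2: 1d 0d d9 1d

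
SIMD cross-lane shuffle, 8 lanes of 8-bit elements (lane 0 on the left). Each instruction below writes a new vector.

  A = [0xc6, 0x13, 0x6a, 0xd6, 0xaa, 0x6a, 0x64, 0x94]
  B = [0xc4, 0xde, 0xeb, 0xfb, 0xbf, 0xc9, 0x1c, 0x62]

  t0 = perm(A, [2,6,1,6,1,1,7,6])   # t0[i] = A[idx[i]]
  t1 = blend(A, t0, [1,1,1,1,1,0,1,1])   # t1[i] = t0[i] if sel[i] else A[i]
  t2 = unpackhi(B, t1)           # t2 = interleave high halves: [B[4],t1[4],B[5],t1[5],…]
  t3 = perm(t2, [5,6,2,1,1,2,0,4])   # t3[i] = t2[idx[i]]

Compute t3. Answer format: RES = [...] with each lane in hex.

t0 = [0x6a, 0x64, 0x13, 0x64, 0x13, 0x13, 0x94, 0x64]
t1 = [0x6a, 0x64, 0x13, 0x64, 0x13, 0x6a, 0x94, 0x64]
t2 = [0xbf, 0x13, 0xc9, 0x6a, 0x1c, 0x94, 0x62, 0x64]
t3 = [0x94, 0x62, 0xc9, 0x13, 0x13, 0xc9, 0xbf, 0x1c]

RES = [ 0x94  0x62  0xc9  0x13  0x13  0xc9  0xbf  0x1c ]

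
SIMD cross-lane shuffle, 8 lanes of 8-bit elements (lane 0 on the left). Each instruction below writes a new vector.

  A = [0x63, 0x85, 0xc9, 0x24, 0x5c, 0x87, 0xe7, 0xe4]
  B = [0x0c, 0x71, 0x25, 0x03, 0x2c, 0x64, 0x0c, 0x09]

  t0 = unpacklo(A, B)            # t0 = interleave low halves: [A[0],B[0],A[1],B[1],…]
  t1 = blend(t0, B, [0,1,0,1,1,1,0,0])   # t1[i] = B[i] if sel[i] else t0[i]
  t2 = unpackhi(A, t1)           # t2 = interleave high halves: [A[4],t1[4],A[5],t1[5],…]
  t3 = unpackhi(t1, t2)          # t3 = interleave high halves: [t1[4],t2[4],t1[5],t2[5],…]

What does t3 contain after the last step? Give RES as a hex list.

RES = [0x2c, 0xe7, 0x64, 0x24, 0x24, 0xe4, 0x03, 0x03]

  t0: 63 0c 85 71 c9 25 24 03
  t1: 63 71 85 03 2c 64 24 03
  t2: 5c 2c 87 64 e7 24 e4 03
  t3: 2c e7 64 24 24 e4 03 03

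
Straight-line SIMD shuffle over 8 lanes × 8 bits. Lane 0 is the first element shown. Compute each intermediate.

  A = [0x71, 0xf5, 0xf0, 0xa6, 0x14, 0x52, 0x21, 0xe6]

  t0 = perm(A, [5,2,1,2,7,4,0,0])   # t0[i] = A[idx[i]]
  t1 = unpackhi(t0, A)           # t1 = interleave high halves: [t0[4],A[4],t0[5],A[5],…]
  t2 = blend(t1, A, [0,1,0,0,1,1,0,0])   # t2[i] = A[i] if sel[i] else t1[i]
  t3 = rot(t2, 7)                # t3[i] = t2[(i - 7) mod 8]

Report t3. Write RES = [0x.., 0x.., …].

RES = [0xf5, 0x14, 0x52, 0x14, 0x52, 0x71, 0xe6, 0xe6]

→ t0 |52|f0|f5|f0|e6|14|71|71|
→ t1 |e6|14|14|52|71|21|71|e6|
→ t2 |e6|f5|14|52|14|52|71|e6|
→ t3 |f5|14|52|14|52|71|e6|e6|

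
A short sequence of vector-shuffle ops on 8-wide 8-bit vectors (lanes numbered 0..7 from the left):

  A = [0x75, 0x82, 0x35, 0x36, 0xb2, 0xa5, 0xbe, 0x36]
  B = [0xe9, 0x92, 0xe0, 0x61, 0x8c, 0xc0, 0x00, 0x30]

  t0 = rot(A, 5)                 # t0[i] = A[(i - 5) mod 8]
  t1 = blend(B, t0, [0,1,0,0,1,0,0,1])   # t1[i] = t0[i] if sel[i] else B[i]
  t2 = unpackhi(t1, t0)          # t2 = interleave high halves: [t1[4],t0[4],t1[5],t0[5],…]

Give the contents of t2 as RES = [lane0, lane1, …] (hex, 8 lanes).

t0 = [0x36, 0xb2, 0xa5, 0xbe, 0x36, 0x75, 0x82, 0x35]
t1 = [0xe9, 0xb2, 0xe0, 0x61, 0x36, 0xc0, 0x00, 0x35]
t2 = [0x36, 0x36, 0xc0, 0x75, 0x00, 0x82, 0x35, 0x35]

RES = [0x36, 0x36, 0xc0, 0x75, 0x00, 0x82, 0x35, 0x35]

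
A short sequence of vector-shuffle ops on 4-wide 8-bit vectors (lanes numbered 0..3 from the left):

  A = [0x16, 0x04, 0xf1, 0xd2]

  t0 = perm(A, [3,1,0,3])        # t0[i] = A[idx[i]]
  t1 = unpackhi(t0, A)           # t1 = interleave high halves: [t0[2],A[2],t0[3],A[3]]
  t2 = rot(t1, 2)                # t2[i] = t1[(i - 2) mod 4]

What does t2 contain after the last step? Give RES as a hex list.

RES = [0xd2, 0xd2, 0x16, 0xf1]

t0 = [0xd2, 0x04, 0x16, 0xd2]
t1 = [0x16, 0xf1, 0xd2, 0xd2]
t2 = [0xd2, 0xd2, 0x16, 0xf1]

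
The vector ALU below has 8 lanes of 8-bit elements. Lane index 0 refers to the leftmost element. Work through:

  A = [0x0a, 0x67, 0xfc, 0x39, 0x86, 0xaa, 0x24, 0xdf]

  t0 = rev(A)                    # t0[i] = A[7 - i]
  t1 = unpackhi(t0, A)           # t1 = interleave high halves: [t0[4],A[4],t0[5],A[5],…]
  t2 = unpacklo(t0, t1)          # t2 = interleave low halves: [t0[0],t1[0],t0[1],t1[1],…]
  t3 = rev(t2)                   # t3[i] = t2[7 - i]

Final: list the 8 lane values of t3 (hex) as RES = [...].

→ t0 |df|24|aa|86|39|fc|67|0a|
→ t1 |39|86|fc|aa|67|24|0a|df|
→ t2 |df|39|24|86|aa|fc|86|aa|
→ t3 |aa|86|fc|aa|86|24|39|df|

RES = [0xaa, 0x86, 0xfc, 0xaa, 0x86, 0x24, 0x39, 0xdf]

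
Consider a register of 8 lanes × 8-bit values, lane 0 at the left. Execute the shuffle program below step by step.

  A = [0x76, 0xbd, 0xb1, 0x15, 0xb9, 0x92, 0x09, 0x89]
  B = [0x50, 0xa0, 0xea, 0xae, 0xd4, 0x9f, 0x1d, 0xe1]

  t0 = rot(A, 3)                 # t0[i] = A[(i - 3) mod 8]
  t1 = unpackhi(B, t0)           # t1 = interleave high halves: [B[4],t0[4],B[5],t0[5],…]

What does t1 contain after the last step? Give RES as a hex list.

RES = [0xd4, 0xbd, 0x9f, 0xb1, 0x1d, 0x15, 0xe1, 0xb9]

→ t0 |92|09|89|76|bd|b1|15|b9|
→ t1 |d4|bd|9f|b1|1d|15|e1|b9|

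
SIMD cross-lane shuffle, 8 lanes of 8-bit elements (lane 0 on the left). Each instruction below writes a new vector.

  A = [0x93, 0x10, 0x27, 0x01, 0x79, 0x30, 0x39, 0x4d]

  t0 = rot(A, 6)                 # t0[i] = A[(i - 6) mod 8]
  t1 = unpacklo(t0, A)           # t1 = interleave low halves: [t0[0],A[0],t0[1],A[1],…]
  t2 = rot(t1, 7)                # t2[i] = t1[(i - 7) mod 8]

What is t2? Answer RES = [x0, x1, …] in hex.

RES = [0x93, 0x01, 0x10, 0x79, 0x27, 0x30, 0x01, 0x27]

t0 = [0x27, 0x01, 0x79, 0x30, 0x39, 0x4d, 0x93, 0x10]
t1 = [0x27, 0x93, 0x01, 0x10, 0x79, 0x27, 0x30, 0x01]
t2 = [0x93, 0x01, 0x10, 0x79, 0x27, 0x30, 0x01, 0x27]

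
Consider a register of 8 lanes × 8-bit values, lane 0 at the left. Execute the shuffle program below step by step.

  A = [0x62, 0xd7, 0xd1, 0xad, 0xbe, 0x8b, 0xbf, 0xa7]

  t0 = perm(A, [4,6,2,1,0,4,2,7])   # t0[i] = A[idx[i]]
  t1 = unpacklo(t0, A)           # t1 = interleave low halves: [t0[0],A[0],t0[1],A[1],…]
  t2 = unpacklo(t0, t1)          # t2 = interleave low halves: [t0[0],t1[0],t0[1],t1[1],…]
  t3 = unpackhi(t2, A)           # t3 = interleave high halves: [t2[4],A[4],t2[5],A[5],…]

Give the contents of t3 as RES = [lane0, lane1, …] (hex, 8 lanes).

→ t0 |be|bf|d1|d7|62|be|d1|a7|
→ t1 |be|62|bf|d7|d1|d1|d7|ad|
→ t2 |be|be|bf|62|d1|bf|d7|d7|
→ t3 |d1|be|bf|8b|d7|bf|d7|a7|

RES = [ 0xd1  0xbe  0xbf  0x8b  0xd7  0xbf  0xd7  0xa7 ]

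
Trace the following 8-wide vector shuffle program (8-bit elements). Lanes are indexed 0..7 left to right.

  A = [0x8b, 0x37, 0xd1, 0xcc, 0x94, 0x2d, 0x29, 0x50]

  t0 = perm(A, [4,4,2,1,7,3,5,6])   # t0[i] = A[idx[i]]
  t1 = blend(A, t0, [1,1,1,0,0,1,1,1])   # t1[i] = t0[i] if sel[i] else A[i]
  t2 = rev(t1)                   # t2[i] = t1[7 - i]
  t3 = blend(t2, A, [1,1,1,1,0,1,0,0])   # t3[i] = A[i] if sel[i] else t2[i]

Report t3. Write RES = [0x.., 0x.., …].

  t0: 94 94 d1 37 50 cc 2d 29
  t1: 94 94 d1 cc 94 cc 2d 29
  t2: 29 2d cc 94 cc d1 94 94
  t3: 8b 37 d1 cc cc 2d 94 94

RES = [0x8b, 0x37, 0xd1, 0xcc, 0xcc, 0x2d, 0x94, 0x94]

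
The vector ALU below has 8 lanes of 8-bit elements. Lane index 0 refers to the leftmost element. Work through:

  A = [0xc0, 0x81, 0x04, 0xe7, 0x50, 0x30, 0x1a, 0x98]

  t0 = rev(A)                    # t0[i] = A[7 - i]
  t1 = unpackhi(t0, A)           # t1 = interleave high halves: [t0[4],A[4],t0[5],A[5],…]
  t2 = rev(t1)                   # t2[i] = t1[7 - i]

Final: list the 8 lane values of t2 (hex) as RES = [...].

  t0: 98 1a 30 50 e7 04 81 c0
  t1: e7 50 04 30 81 1a c0 98
  t2: 98 c0 1a 81 30 04 50 e7

RES = [0x98, 0xc0, 0x1a, 0x81, 0x30, 0x04, 0x50, 0xe7]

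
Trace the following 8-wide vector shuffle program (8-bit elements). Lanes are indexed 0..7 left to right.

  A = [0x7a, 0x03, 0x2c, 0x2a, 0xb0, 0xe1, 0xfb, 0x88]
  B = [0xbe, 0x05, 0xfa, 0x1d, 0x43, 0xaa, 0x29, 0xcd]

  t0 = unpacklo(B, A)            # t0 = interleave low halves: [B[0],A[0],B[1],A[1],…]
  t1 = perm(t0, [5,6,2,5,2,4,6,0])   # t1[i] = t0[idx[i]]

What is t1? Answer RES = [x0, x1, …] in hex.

RES = [0x2c, 0x1d, 0x05, 0x2c, 0x05, 0xfa, 0x1d, 0xbe]

→ t0 |be|7a|05|03|fa|2c|1d|2a|
→ t1 |2c|1d|05|2c|05|fa|1d|be|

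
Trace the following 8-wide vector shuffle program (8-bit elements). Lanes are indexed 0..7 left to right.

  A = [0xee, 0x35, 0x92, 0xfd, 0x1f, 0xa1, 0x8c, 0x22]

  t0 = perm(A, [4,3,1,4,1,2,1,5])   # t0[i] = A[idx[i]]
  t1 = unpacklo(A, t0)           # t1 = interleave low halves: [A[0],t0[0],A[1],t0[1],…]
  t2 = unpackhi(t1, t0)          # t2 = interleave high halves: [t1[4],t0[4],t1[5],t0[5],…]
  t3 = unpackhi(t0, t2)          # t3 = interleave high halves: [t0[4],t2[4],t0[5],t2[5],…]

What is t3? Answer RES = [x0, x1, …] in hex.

→ t0 |1f|fd|35|1f|35|92|35|a1|
→ t1 |ee|1f|35|fd|92|35|fd|1f|
→ t2 |92|35|35|92|fd|35|1f|a1|
→ t3 |35|fd|92|35|35|1f|a1|a1|

RES = [ 0x35  0xfd  0x92  0x35  0x35  0x1f  0xa1  0xa1 ]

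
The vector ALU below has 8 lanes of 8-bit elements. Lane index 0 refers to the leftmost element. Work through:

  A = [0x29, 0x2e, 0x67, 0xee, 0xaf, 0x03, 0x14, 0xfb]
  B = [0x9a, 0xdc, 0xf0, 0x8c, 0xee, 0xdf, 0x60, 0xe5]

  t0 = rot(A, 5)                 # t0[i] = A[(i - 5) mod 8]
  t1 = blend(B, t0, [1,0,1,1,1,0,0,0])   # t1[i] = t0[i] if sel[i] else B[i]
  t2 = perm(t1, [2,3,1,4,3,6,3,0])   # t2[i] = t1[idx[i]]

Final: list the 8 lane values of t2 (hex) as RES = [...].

  t0: ee af 03 14 fb 29 2e 67
  t1: ee dc 03 14 fb df 60 e5
  t2: 03 14 dc fb 14 60 14 ee

RES = [0x03, 0x14, 0xdc, 0xfb, 0x14, 0x60, 0x14, 0xee]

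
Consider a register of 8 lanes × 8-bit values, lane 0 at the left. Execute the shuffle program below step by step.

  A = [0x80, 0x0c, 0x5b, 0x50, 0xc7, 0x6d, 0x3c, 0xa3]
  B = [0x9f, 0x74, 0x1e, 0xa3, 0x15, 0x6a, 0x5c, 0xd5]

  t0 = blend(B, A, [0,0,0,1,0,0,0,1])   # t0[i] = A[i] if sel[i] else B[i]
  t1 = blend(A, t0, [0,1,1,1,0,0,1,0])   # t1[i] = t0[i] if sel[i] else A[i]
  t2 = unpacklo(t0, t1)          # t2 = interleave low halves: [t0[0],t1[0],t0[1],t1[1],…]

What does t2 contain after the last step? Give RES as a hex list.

RES = [0x9f, 0x80, 0x74, 0x74, 0x1e, 0x1e, 0x50, 0x50]

  t0: 9f 74 1e 50 15 6a 5c a3
  t1: 80 74 1e 50 c7 6d 5c a3
  t2: 9f 80 74 74 1e 1e 50 50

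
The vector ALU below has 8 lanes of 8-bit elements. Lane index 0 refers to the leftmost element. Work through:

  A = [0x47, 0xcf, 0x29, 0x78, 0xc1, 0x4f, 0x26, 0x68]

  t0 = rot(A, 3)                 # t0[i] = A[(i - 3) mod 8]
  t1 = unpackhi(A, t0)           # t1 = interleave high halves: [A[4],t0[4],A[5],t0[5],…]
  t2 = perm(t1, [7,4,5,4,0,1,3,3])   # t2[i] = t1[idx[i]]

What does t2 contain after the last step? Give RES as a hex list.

RES = [ 0xc1  0x26  0x78  0x26  0xc1  0xcf  0x29  0x29 ]

→ t0 |4f|26|68|47|cf|29|78|c1|
→ t1 |c1|cf|4f|29|26|78|68|c1|
→ t2 |c1|26|78|26|c1|cf|29|29|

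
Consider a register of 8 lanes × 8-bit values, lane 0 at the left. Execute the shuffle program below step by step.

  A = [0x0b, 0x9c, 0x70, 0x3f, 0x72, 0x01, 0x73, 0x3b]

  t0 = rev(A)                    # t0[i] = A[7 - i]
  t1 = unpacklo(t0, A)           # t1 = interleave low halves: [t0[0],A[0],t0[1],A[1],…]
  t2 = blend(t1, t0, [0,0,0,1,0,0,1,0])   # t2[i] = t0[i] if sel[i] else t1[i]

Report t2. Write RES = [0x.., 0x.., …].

RES = [ 0x3b  0x0b  0x73  0x72  0x01  0x70  0x9c  0x3f ]

t0 = [0x3b, 0x73, 0x01, 0x72, 0x3f, 0x70, 0x9c, 0x0b]
t1 = [0x3b, 0x0b, 0x73, 0x9c, 0x01, 0x70, 0x72, 0x3f]
t2 = [0x3b, 0x0b, 0x73, 0x72, 0x01, 0x70, 0x9c, 0x3f]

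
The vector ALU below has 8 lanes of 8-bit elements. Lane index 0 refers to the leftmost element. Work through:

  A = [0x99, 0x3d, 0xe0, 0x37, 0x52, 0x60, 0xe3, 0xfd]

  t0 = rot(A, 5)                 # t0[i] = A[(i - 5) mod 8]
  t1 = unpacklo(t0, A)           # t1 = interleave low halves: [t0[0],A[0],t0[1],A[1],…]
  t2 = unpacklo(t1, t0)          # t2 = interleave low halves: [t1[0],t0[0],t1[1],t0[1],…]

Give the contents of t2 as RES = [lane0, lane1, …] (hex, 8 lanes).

RES = [ 0x37  0x37  0x99  0x52  0x52  0x60  0x3d  0xe3 ]

t0 = [0x37, 0x52, 0x60, 0xe3, 0xfd, 0x99, 0x3d, 0xe0]
t1 = [0x37, 0x99, 0x52, 0x3d, 0x60, 0xe0, 0xe3, 0x37]
t2 = [0x37, 0x37, 0x99, 0x52, 0x52, 0x60, 0x3d, 0xe3]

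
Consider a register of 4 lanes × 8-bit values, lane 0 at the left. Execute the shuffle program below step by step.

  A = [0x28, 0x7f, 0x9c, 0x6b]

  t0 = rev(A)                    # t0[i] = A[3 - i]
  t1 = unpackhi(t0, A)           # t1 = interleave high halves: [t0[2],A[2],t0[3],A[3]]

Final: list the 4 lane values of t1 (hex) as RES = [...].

  t0: 6b 9c 7f 28
  t1: 7f 9c 28 6b

RES = [ 0x7f  0x9c  0x28  0x6b ]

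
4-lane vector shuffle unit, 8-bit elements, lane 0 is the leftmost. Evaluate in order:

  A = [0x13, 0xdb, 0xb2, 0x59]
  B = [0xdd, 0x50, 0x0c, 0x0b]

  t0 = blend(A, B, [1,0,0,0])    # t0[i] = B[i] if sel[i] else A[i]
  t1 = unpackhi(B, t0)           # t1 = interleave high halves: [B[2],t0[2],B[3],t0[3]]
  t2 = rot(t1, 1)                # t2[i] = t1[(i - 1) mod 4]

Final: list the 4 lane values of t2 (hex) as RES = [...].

RES = [ 0x59  0x0c  0xb2  0x0b ]

  t0: dd db b2 59
  t1: 0c b2 0b 59
  t2: 59 0c b2 0b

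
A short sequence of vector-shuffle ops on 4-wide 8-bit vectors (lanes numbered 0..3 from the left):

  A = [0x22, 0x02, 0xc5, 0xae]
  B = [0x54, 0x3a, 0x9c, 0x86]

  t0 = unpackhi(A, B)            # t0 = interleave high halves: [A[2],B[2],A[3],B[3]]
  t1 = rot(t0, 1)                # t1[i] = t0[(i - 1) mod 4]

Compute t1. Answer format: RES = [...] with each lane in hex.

RES = [0x86, 0xc5, 0x9c, 0xae]

→ t0 |c5|9c|ae|86|
→ t1 |86|c5|9c|ae|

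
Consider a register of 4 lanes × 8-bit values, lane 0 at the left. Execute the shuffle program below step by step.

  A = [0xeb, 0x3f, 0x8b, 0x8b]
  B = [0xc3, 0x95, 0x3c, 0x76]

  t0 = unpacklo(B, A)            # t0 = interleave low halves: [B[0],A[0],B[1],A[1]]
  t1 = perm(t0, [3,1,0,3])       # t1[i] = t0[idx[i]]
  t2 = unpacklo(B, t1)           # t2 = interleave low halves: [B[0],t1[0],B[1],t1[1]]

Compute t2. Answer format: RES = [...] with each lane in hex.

  t0: c3 eb 95 3f
  t1: 3f eb c3 3f
  t2: c3 3f 95 eb

RES = [ 0xc3  0x3f  0x95  0xeb ]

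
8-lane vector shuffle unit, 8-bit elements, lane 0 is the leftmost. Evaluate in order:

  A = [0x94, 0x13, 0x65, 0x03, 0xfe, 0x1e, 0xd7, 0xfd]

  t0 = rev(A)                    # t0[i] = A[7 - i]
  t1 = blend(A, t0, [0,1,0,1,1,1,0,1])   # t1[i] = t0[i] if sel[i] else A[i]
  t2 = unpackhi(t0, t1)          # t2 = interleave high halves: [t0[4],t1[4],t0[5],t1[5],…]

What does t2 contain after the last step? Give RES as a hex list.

RES = [ 0x03  0x03  0x65  0x65  0x13  0xd7  0x94  0x94 ]

  t0: fd d7 1e fe 03 65 13 94
  t1: 94 d7 65 fe 03 65 d7 94
  t2: 03 03 65 65 13 d7 94 94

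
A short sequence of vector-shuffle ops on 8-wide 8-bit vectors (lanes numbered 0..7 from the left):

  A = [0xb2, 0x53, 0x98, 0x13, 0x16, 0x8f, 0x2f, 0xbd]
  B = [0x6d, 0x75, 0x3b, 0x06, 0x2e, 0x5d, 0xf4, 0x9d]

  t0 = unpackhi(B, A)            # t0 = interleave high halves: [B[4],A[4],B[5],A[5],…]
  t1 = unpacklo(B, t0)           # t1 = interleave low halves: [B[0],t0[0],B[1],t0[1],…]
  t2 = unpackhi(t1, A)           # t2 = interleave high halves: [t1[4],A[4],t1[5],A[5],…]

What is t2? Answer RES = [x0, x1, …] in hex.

RES = [0x3b, 0x16, 0x5d, 0x8f, 0x06, 0x2f, 0x8f, 0xbd]

  t0: 2e 16 5d 8f f4 2f 9d bd
  t1: 6d 2e 75 16 3b 5d 06 8f
  t2: 3b 16 5d 8f 06 2f 8f bd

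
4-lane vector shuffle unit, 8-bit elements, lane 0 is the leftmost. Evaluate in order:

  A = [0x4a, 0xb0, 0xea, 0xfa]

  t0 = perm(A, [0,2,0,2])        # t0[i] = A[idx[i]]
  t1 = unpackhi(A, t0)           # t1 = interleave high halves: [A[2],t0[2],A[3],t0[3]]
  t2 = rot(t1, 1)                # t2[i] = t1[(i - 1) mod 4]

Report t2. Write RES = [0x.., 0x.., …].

RES = [ 0xea  0xea  0x4a  0xfa ]

  t0: 4a ea 4a ea
  t1: ea 4a fa ea
  t2: ea ea 4a fa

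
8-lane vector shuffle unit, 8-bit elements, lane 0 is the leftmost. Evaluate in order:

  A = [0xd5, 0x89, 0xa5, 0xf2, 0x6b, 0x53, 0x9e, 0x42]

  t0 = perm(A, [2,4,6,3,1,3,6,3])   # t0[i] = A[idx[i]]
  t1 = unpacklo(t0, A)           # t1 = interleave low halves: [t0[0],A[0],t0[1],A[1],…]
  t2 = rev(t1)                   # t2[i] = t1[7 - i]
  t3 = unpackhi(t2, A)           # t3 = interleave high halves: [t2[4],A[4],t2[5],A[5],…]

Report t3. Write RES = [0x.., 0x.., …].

→ t0 |a5|6b|9e|f2|89|f2|9e|f2|
→ t1 |a5|d5|6b|89|9e|a5|f2|f2|
→ t2 |f2|f2|a5|9e|89|6b|d5|a5|
→ t3 |89|6b|6b|53|d5|9e|a5|42|

RES = [0x89, 0x6b, 0x6b, 0x53, 0xd5, 0x9e, 0xa5, 0x42]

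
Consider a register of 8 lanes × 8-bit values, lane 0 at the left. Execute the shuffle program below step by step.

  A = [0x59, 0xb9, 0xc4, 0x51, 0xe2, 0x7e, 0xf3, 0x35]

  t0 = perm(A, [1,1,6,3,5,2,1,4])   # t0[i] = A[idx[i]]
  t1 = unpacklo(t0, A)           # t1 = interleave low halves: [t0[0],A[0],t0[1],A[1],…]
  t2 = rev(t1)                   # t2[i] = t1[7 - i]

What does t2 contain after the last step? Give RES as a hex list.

RES = [0x51, 0x51, 0xc4, 0xf3, 0xb9, 0xb9, 0x59, 0xb9]

t0 = [0xb9, 0xb9, 0xf3, 0x51, 0x7e, 0xc4, 0xb9, 0xe2]
t1 = [0xb9, 0x59, 0xb9, 0xb9, 0xf3, 0xc4, 0x51, 0x51]
t2 = [0x51, 0x51, 0xc4, 0xf3, 0xb9, 0xb9, 0x59, 0xb9]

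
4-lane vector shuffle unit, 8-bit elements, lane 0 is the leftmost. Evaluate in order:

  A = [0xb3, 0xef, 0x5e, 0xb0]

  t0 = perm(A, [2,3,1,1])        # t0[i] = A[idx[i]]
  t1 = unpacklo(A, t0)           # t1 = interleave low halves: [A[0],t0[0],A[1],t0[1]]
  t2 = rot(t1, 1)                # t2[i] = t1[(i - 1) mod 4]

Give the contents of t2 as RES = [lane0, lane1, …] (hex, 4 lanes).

t0 = [0x5e, 0xb0, 0xef, 0xef]
t1 = [0xb3, 0x5e, 0xef, 0xb0]
t2 = [0xb0, 0xb3, 0x5e, 0xef]

RES = [0xb0, 0xb3, 0x5e, 0xef]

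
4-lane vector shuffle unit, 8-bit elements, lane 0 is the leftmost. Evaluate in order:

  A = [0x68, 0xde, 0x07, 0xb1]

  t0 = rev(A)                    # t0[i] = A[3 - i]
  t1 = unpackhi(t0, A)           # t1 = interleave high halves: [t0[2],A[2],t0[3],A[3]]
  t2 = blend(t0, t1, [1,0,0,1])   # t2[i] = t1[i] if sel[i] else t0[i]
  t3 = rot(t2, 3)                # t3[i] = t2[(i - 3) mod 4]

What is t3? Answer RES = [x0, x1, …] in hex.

RES = [ 0x07  0xde  0xb1  0xde ]

  t0: b1 07 de 68
  t1: de 07 68 b1
  t2: de 07 de b1
  t3: 07 de b1 de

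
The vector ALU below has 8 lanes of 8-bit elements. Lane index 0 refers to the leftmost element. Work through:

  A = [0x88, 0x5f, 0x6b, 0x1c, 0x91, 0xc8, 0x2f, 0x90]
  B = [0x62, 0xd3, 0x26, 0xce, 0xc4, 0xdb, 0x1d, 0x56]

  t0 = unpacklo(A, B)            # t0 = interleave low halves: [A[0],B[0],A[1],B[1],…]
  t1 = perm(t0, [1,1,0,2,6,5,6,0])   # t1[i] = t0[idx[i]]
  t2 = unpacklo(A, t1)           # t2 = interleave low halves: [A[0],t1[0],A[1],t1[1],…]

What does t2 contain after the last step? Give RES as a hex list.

RES = [0x88, 0x62, 0x5f, 0x62, 0x6b, 0x88, 0x1c, 0x5f]

→ t0 |88|62|5f|d3|6b|26|1c|ce|
→ t1 |62|62|88|5f|1c|26|1c|88|
→ t2 |88|62|5f|62|6b|88|1c|5f|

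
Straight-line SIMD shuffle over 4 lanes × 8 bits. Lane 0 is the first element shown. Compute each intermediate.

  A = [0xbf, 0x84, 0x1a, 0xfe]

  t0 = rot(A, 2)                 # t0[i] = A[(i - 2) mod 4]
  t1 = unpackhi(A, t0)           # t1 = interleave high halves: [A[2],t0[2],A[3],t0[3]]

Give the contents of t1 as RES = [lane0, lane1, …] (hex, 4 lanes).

RES = [ 0x1a  0xbf  0xfe  0x84 ]

  t0: 1a fe bf 84
  t1: 1a bf fe 84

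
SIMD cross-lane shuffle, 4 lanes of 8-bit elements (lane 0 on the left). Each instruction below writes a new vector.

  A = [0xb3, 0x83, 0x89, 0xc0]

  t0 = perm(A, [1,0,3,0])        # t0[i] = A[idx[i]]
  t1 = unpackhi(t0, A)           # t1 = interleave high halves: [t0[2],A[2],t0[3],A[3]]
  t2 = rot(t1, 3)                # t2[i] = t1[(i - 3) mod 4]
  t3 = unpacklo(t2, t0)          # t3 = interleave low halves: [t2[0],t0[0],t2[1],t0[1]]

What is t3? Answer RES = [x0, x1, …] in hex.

  t0: 83 b3 c0 b3
  t1: c0 89 b3 c0
  t2: 89 b3 c0 c0
  t3: 89 83 b3 b3

RES = [0x89, 0x83, 0xb3, 0xb3]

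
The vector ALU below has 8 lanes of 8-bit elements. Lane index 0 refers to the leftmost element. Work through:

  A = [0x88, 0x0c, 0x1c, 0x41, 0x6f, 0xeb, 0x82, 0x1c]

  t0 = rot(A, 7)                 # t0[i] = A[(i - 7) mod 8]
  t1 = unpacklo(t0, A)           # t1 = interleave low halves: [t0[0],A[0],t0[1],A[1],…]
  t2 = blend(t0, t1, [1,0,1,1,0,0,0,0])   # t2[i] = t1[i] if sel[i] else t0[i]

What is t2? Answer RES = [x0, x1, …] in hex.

  t0: 0c 1c 41 6f eb 82 1c 88
  t1: 0c 88 1c 0c 41 1c 6f 41
  t2: 0c 1c 1c 0c eb 82 1c 88

RES = [ 0x0c  0x1c  0x1c  0x0c  0xeb  0x82  0x1c  0x88 ]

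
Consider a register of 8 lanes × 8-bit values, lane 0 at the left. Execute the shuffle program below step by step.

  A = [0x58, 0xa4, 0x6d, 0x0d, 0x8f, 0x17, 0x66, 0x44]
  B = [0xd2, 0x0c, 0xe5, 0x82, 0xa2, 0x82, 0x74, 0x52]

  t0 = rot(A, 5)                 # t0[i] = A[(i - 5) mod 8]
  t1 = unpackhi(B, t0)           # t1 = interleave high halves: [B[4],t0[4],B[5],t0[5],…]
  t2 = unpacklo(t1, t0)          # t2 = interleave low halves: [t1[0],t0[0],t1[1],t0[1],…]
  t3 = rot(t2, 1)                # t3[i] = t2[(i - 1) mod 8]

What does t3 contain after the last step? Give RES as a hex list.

RES = [ 0x66  0xa2  0x0d  0x44  0x8f  0x82  0x17  0x58 ]

  t0: 0d 8f 17 66 44 58 a4 6d
  t1: a2 44 82 58 74 a4 52 6d
  t2: a2 0d 44 8f 82 17 58 66
  t3: 66 a2 0d 44 8f 82 17 58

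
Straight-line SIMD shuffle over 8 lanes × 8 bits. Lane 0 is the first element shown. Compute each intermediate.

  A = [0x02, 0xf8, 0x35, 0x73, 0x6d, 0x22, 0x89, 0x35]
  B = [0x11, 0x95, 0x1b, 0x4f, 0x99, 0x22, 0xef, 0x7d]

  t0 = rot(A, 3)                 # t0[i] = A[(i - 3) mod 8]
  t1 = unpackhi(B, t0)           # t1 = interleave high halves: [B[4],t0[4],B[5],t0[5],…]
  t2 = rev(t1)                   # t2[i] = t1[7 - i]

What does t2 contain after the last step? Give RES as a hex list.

t0 = [0x22, 0x89, 0x35, 0x02, 0xf8, 0x35, 0x73, 0x6d]
t1 = [0x99, 0xf8, 0x22, 0x35, 0xef, 0x73, 0x7d, 0x6d]
t2 = [0x6d, 0x7d, 0x73, 0xef, 0x35, 0x22, 0xf8, 0x99]

RES = [ 0x6d  0x7d  0x73  0xef  0x35  0x22  0xf8  0x99 ]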